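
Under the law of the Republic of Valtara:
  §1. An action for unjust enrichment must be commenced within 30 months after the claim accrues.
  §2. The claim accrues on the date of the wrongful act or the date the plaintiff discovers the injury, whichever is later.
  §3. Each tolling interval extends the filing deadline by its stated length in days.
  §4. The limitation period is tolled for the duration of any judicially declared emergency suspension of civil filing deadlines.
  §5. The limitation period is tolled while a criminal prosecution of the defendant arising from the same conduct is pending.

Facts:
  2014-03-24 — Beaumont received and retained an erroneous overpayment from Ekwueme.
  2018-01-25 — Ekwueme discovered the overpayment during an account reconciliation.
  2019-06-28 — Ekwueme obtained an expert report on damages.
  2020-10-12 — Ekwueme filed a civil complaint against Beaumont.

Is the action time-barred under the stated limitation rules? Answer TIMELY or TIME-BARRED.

Taking the later of the act (2014-03-24) and discovery (2018-01-25), the claim accrued on 2018-01-25.
Adding the 30 months base period to 2018-01-25 gives a deadline of 2020-07-25, before any tolling.
Nothing else in the chronology tolls or restarts the period.
The 2020-10-12 filing falls after the 2020-07-25 deadline; the claim is time-barred.

TIME-BARRED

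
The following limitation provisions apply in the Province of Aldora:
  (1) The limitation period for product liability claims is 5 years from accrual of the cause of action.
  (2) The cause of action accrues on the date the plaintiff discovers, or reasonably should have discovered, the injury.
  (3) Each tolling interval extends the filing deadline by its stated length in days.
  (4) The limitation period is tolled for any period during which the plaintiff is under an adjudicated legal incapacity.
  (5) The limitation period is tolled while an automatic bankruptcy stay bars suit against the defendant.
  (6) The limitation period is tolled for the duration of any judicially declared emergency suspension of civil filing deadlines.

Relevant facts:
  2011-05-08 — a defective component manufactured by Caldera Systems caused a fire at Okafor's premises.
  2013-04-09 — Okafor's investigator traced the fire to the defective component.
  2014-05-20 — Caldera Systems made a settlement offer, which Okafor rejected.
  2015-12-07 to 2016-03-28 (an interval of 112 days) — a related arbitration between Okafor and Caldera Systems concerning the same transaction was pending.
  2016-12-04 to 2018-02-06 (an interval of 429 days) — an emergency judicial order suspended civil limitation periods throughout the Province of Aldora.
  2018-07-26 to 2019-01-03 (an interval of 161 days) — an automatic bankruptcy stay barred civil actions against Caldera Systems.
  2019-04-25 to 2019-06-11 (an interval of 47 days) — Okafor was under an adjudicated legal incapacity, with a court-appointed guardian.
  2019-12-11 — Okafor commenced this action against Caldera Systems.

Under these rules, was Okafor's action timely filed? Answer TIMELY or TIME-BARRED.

Accrual is tied to discovery, so the period began on 2013-04-09 rather than on 2011-05-08 when the act occurred.
5 years from 2013-04-09 is 2018-04-09.
The emergency suspension of filing deadlines from 2016-12-04 to 2018-02-06 tolled the period for 429 days, extending the deadline to 2019-06-12.
The automatic bankruptcy stay from 2018-07-26 to 2019-01-03 tolled the period for 161 days, extending the deadline to 2019-11-20.
Because the plaintiff's legal incapacity ran from 2019-04-25 to 2019-06-11, the deadline is extended by 47 days to 2020-01-06.
No stated provision tolls the period for a pending arbitration, so the interval from 2015-12-07 to 2016-03-28 has no effect on the deadline.
Nothing else in the chronology tolls or restarts the period.
The 2019-12-11 filing precedes the 2020-01-06 deadline; the claim is timely.

TIMELY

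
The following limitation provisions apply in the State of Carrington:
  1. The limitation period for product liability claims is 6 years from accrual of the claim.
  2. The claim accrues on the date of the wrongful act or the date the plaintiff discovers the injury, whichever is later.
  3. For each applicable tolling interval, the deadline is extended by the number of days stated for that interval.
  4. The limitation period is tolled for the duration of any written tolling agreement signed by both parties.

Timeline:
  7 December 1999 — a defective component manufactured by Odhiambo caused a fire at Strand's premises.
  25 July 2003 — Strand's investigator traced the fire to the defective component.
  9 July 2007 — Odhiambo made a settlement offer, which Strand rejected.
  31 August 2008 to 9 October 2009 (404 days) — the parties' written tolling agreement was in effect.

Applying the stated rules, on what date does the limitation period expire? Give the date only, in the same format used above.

The claim accrued on 25 July 2003 — the later of the 7 December 1999 act and the 25 July 2003 discovery.
The untolled deadline — 6 years after 25 July 2003 — is 25 July 2009.
The written tolling agreement from 31 August 2008 to 9 October 2009 tolled the period for 404 days, extending the deadline to 2 September 2010.
The other events in the timeline have no effect on the limitation period under the stated rules.

2 September 2010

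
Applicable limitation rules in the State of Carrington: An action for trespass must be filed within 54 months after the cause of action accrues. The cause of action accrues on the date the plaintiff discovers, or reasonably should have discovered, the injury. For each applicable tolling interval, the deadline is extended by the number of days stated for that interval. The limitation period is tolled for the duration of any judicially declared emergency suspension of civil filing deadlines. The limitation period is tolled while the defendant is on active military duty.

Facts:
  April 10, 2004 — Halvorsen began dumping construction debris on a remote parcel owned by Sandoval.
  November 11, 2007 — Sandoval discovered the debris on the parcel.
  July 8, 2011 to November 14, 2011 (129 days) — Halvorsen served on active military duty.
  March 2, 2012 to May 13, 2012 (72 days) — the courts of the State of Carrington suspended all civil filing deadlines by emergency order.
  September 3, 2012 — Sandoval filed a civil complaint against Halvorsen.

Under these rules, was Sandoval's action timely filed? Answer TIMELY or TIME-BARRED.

The claim did not accrue until Sandoval discovered the injury on November 11, 2007; the April 10, 2004 act date does not start the clock under the stated rule.
54 months from November 11, 2007 is May 11, 2012.
Because the defendant's active military service ran from July 8, 2011 to November 14, 2011, the deadline is extended by 129 days to September 17, 2012.
The period was tolled for 72 days by the emergency suspension of filing deadlines (March 2, 2012 to May 13, 2012), pushing the deadline to November 28, 2012.
Sandoval filed on September 3, 2012, before the November 28, 2012 deadline, so the action is timely.

TIMELY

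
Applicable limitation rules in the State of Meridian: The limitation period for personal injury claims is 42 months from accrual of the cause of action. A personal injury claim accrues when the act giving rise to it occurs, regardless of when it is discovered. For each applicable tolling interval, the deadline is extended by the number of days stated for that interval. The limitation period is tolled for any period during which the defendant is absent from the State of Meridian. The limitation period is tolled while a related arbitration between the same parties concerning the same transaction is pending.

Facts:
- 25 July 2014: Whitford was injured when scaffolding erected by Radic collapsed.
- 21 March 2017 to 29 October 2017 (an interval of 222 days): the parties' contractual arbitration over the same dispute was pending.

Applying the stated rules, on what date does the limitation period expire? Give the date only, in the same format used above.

4 September 2018

The limitation period began to run on 25 July 2014.
The untolled deadline — 42 months after 25 July 2014 — is 25 January 2018.
The pending related arbitration from 21 March 2017 to 29 October 2017 tolled the period for 222 days, extending the deadline to 4 September 2018.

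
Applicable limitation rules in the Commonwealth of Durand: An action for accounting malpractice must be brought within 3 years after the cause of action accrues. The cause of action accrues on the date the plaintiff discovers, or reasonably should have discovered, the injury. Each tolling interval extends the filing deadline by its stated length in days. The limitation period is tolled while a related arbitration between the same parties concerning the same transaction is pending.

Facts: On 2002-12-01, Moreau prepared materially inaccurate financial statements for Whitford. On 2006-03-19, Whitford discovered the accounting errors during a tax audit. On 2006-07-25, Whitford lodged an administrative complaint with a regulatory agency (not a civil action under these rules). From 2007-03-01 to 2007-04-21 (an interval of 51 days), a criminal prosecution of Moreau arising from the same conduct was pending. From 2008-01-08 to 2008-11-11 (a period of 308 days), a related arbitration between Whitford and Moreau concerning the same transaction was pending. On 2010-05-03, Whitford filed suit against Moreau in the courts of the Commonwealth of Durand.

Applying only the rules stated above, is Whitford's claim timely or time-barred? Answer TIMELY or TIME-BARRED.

TIME-BARRED

The claim did not accrue until Whitford discovered the injury on 2006-03-19; the 2002-12-01 act date does not start the clock under the stated rule.
Adding the 3 years base period to 2006-03-19 gives a deadline of 2009-03-19, before any tolling.
The period was tolled for 308 days by the pending related arbitration (2008-01-08 to 2008-11-11), pushing the deadline to 2010-01-21.
The pending criminal prosecution from 2007-03-01 to 2007-04-21 does not toll the period, because no stated rule makes a criminal prosecution a tolling event.
None of the other events listed affects the running of the period under the stated rules.
Filing on 2010-05-03 missed the 2010-01-21 deadline — the action is time-barred.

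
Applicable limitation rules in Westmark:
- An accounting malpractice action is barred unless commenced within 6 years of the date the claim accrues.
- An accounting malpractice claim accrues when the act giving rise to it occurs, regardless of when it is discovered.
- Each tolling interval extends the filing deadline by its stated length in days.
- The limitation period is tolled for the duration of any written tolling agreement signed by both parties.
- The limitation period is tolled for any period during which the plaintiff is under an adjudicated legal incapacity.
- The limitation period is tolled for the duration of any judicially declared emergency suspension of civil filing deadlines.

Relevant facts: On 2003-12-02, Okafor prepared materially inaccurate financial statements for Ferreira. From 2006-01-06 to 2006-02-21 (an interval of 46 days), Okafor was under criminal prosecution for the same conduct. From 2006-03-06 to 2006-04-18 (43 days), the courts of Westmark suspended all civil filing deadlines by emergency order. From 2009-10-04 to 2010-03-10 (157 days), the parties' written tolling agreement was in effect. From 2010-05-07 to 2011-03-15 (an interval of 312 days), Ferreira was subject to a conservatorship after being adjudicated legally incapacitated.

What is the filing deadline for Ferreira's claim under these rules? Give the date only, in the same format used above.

2011-04-28

The claim accrued on 2003-12-02, when the wrongful act occurred.
The untolled deadline — 6 years after 2003-12-02 — is 2009-12-02.
Because the emergency suspension of filing deadlines ran from 2006-03-06 to 2006-04-18, the deadline is extended by 43 days to 2010-01-14.
Because the written tolling agreement ran from 2009-10-04 to 2010-03-10, the deadline is extended by 157 days to 2010-06-20.
The period was tolled for 312 days by the plaintiff's legal incapacity (2010-05-07 to 2011-03-15), pushing the deadline to 2011-04-28.
The pending criminal prosecution from 2006-01-06 to 2006-02-21 does not toll the period, because no stated rule makes a criminal prosecution a tolling event.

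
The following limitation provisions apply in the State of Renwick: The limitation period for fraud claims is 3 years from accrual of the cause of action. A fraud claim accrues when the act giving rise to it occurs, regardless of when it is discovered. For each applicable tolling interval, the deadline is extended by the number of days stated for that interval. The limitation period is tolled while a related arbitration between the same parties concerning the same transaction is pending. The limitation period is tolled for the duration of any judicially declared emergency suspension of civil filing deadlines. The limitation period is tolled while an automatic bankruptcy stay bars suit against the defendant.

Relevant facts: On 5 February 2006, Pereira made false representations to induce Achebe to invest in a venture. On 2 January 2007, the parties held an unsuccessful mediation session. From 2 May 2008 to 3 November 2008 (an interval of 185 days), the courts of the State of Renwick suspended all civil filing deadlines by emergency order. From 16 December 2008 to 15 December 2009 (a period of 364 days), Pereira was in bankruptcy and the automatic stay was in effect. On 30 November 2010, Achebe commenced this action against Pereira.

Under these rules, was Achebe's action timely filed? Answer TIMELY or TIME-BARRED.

TIME-BARRED

The claim accrued on 5 February 2006, when the wrongful act occurred.
The untolled deadline — 3 years after 5 February 2006 — is 5 February 2009.
The period was tolled for 185 days by the emergency suspension of filing deadlines (2 May 2008 to 3 November 2008), pushing the deadline to 9 August 2009.
Because the automatic bankruptcy stay ran from 16 December 2008 to 15 December 2009, the deadline is extended by 364 days to 8 August 2010.
Nothing else in the chronology tolls or restarts the period.
Filing on 30 November 2010 missed the 8 August 2010 deadline — the action is time-barred.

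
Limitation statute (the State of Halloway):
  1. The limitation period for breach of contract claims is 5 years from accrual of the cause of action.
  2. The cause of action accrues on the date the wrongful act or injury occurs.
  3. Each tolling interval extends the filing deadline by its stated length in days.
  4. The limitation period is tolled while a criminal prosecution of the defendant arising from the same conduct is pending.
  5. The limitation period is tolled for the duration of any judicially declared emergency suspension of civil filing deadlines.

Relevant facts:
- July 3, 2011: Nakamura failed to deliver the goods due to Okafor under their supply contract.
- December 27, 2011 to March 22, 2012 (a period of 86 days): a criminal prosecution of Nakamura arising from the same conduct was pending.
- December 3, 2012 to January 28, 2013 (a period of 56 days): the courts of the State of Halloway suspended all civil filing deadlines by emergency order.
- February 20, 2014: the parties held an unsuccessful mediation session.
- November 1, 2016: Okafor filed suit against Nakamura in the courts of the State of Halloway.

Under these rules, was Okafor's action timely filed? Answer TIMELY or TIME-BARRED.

TIMELY

The claim accrued on July 3, 2011, when the wrongful act occurred.
Adding the 5 years base period to July 3, 2011 gives a deadline of July 3, 2016, before any tolling.
The pending criminal prosecution from December 27, 2011 to March 22, 2012 tolled the period for 86 days, extending the deadline to September 27, 2016.
The period was tolled for 56 days by the emergency suspension of filing deadlines (December 3, 2012 to January 28, 2013), pushing the deadline to November 22, 2016.
None of the other events listed affects the running of the period under the stated rules.
Okafor filed on November 1, 2016, before the November 22, 2016 deadline, so the action is timely.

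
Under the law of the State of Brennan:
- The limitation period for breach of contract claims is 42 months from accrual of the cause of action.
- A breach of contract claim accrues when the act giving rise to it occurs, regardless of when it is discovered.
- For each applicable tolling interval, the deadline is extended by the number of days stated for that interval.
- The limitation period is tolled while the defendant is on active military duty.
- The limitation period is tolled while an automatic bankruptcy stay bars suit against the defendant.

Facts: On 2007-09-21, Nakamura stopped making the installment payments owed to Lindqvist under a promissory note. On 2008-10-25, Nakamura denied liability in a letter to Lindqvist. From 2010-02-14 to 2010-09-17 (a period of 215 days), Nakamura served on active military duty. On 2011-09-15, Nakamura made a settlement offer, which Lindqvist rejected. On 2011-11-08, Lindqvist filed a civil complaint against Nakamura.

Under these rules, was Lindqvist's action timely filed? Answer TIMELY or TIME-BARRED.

TIME-BARRED

The cause of action accrued on 2007-09-21, the date of the act.
The untolled deadline — 42 months after 2007-09-21 — is 2011-03-21.
Because the defendant's active military service ran from 2010-02-14 to 2010-09-17, the deadline is extended by 215 days to 2011-10-22.
The other events in the timeline have no effect on the limitation period under the stated rules.
Lindqvist filed on 2011-11-08, after the 2011-10-22 deadline, so the action is time-barred.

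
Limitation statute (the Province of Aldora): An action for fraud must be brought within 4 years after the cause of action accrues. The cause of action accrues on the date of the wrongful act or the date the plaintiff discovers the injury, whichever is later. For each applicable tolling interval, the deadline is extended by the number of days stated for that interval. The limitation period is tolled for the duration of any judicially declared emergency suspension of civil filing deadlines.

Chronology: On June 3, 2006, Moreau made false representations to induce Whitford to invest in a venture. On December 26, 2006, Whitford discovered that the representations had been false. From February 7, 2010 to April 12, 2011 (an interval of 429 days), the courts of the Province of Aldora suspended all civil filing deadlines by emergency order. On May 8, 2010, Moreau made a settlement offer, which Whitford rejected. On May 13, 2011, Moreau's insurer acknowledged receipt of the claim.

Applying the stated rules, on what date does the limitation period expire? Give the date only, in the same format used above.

Taking the later of the act (June 3, 2006) and discovery (December 26, 2006), the claim accrued on December 26, 2006.
The untolled deadline — 4 years after December 26, 2006 — is December 26, 2010.
The period was tolled for 429 days by the emergency suspension of filing deadlines (February 7, 2010 to April 12, 2011), pushing the deadline to February 28, 2012.
Nothing else in the chronology tolls or restarts the period.

February 28, 2012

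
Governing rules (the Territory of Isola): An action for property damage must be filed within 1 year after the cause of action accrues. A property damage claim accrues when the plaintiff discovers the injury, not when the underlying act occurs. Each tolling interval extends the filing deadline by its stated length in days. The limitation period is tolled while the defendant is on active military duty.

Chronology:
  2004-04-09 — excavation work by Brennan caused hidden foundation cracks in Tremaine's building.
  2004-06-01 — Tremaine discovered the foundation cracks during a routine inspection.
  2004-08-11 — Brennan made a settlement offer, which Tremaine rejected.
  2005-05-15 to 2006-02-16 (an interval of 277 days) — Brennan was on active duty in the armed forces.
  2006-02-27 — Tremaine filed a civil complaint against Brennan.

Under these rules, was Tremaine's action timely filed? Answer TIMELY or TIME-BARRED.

Under the discovery rule, the claim accrued on 2004-06-01, when Tremaine discovered the injury — not on the 2004-04-09 date of the underlying act.
1 year from 2004-06-01 is 2005-06-01.
The period was tolled for 277 days by the defendant's active military service (2005-05-15 to 2006-02-16), pushing the deadline to 2006-03-05.
Nothing else in the chronology tolls or restarts the period.
Filing on 2006-02-27 beat the 2006-03-05 deadline — the action is timely.

TIMELY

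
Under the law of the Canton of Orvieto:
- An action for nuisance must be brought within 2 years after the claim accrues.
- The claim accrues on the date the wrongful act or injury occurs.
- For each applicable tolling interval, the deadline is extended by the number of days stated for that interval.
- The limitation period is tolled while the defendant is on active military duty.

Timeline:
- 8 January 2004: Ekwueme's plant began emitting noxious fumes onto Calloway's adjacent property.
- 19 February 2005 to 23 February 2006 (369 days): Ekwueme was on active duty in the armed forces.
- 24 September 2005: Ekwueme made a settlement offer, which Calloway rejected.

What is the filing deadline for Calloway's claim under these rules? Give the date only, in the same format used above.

12 January 2007

The claim accrued on 8 January 2004, when the wrongful act occurred.
Adding the 2 years base period to 8 January 2004 gives a deadline of 8 January 2006, before any tolling.
Because the defendant's active military service ran from 19 February 2005 to 23 February 2006, the deadline is extended by 369 days to 12 January 2007.
The other events in the timeline have no effect on the limitation period under the stated rules.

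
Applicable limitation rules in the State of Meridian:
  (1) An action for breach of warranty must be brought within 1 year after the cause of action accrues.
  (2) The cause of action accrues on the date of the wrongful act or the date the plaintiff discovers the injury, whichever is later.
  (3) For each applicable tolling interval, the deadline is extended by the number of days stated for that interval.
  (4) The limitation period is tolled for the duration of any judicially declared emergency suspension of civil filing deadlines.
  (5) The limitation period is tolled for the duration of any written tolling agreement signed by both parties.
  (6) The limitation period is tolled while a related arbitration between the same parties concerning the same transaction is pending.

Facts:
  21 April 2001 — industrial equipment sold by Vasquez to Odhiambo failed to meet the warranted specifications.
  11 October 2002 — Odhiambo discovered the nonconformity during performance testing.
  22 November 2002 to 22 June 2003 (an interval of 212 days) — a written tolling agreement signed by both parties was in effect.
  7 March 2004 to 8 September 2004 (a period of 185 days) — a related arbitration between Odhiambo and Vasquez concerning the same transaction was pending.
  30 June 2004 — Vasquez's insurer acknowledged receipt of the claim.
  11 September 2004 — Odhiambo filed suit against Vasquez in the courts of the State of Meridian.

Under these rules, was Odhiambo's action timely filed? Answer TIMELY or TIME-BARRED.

TIMELY

Taking the later of the act (21 April 2001) and discovery (11 October 2002), the claim accrued on 11 October 2002.
1 year from 11 October 2002 is 11 October 2003.
The period was tolled for 212 days by the written tolling agreement (22 November 2002 to 22 June 2003), pushing the deadline to 10 May 2004.
The period was tolled for 185 days by the pending related arbitration (7 March 2004 to 8 September 2004), pushing the deadline to 11 November 2004.
The other events in the timeline have no effect on the limitation period under the stated rules.
Filing on 11 September 2004 beat the 11 November 2004 deadline — the action is timely.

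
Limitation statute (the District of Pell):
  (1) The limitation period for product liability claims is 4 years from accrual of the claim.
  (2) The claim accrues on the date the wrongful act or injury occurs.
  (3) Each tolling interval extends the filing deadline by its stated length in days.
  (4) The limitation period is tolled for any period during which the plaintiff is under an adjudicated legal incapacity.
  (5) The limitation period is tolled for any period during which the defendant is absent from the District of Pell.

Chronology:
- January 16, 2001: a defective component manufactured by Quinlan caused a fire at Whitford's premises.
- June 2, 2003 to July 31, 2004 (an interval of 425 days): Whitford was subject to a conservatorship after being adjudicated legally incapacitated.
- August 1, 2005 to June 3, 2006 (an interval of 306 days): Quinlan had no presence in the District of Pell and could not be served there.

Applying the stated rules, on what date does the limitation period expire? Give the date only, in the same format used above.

The claim accrued on January 16, 2001, the date of the act.
Adding the 4 years base period to January 16, 2001 gives a deadline of January 16, 2005, before any tolling.
Because the plaintiff's legal incapacity ran from June 2, 2003 to July 31, 2004, the deadline is extended by 425 days to March 17, 2006.
Because the defendant's absence from the jurisdiction ran from August 1, 2005 to June 3, 2006, the deadline is extended by 306 days to January 17, 2007.

January 17, 2007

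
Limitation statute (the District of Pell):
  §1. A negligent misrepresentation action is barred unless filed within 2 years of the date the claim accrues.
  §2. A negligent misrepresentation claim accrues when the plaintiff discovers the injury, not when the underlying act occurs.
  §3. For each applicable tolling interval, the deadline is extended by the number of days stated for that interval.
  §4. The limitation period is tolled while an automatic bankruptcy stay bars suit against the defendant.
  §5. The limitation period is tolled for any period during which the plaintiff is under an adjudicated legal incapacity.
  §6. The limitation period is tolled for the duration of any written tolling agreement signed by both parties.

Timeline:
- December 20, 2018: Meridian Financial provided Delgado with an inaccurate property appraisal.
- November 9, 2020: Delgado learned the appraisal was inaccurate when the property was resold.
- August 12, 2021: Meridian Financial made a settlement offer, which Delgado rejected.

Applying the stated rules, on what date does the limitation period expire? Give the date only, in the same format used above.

November 9, 2022

The claim did not accrue until Delgado discovered the injury on November 9, 2020; the December 20, 2018 act date does not start the clock under the stated rule.
Adding the 2 years base period to November 9, 2020 gives a deadline of November 9, 2022, before any tolling.
The other events in the timeline have no effect on the limitation period under the stated rules.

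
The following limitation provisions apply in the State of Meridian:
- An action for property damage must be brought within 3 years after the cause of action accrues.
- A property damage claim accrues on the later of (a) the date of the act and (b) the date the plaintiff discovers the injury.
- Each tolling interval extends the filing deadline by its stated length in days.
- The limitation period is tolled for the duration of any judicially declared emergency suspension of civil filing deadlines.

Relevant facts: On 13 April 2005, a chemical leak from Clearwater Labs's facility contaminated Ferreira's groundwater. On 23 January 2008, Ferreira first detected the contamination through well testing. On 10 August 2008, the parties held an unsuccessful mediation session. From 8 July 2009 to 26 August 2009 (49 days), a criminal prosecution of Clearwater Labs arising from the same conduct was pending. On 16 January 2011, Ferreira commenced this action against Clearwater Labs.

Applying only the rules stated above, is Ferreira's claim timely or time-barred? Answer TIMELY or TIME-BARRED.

TIMELY

The claim accrued on 23 January 2008 — the later of the 13 April 2005 act and the 23 January 2008 discovery.
The untolled deadline — 3 years after 23 January 2008 — is 23 January 2011.
The pending criminal prosecution from 8 July 2009 to 26 August 2009 does not toll the period, because no stated rule makes a criminal prosecution a tolling event.
The other events in the timeline have no effect on the limitation period under the stated rules.
The 16 January 2011 filing precedes the 23 January 2011 deadline; the claim is timely.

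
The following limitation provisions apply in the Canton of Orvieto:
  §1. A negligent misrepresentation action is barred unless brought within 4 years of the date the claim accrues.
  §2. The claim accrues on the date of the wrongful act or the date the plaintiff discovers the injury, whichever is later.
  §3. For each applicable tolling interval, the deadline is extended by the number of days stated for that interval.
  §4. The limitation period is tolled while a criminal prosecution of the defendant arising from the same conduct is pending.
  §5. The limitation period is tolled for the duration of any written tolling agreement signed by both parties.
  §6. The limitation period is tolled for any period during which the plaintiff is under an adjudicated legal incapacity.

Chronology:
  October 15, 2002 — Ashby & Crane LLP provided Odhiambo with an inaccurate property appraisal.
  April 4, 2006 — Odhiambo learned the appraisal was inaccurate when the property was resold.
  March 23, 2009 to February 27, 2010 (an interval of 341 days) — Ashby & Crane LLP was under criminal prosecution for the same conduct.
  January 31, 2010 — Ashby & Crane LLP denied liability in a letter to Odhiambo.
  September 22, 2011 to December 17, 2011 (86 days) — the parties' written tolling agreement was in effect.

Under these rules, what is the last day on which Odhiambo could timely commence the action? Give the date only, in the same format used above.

March 11, 2011

Because discovery on April 4, 2006 post-dates the October 15, 2002 act, accrual under the later-of rule falls on April 4, 2006.
The untolled deadline — 4 years after April 4, 2006 — is April 4, 2010.
Because the pending criminal prosecution ran from March 23, 2009 to February 27, 2010, the deadline is extended by 341 days to March 11, 2011.
The written tolling agreement from September 22, 2011 to December 17, 2011 began after the period had already run on March 11, 2011, so it has no tolling effect.
The other events in the timeline have no effect on the limitation period under the stated rules.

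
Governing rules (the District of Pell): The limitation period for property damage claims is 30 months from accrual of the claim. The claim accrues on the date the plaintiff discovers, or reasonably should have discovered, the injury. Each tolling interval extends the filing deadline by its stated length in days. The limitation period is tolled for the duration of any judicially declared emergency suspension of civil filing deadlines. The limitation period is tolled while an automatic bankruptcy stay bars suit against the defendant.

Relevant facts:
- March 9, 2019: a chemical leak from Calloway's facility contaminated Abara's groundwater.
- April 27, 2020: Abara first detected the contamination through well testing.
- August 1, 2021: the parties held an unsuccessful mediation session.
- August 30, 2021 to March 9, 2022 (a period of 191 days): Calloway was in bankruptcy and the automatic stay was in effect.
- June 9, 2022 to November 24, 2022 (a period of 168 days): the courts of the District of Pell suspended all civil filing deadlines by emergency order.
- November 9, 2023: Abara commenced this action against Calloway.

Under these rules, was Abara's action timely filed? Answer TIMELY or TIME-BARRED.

Accrual is tied to discovery, so the period began on April 27, 2020 rather than on March 9, 2019 when the act occurred.
30 months from April 27, 2020 is October 27, 2022.
Because the automatic bankruptcy stay ran from August 30, 2021 to March 9, 2022, the deadline is extended by 191 days to May 6, 2023.
Because the emergency suspension of filing deadlines ran from June 9, 2022 to November 24, 2022, the deadline is extended by 168 days to October 21, 2023.
The other events in the timeline have no effect on the limitation period under the stated rules.
Filing on November 9, 2023 missed the October 21, 2023 deadline — the action is time-barred.

TIME-BARRED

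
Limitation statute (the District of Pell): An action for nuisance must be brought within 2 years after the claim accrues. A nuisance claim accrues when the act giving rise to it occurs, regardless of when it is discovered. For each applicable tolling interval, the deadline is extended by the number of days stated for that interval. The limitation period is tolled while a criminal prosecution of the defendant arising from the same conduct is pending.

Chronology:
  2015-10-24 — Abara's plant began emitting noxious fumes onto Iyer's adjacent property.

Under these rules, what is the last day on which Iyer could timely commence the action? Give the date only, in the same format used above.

2017-10-24

The claim accrued on 2015-10-24, the date of the act.
2 years from 2015-10-24 is 2017-10-24.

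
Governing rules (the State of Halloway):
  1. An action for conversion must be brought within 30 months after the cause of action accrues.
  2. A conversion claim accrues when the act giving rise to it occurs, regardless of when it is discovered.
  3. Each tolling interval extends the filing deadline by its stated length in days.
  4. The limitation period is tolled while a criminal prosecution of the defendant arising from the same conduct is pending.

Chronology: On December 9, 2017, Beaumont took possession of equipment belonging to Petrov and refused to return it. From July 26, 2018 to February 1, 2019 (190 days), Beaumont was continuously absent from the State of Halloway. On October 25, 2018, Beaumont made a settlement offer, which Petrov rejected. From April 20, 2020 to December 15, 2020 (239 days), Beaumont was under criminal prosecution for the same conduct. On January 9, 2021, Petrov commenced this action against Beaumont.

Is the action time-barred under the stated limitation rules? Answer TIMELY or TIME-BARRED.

The cause of action accrued on December 9, 2017, the date of the act.
The untolled deadline — 30 months after December 9, 2017 — is June 9, 2020.
The period was tolled for 239 days by the pending criminal prosecution (April 20, 2020 to December 15, 2020), pushing the deadline to February 3, 2021.
Although the defendant's absence ran from July 26, 2018 to February 1, 2019, the stated rules do not make that a tolling event, so it is disregarded.
None of the other events listed affects the running of the period under the stated rules.
Petrov filed on January 9, 2021, before the February 3, 2021 deadline, so the action is timely.

TIMELY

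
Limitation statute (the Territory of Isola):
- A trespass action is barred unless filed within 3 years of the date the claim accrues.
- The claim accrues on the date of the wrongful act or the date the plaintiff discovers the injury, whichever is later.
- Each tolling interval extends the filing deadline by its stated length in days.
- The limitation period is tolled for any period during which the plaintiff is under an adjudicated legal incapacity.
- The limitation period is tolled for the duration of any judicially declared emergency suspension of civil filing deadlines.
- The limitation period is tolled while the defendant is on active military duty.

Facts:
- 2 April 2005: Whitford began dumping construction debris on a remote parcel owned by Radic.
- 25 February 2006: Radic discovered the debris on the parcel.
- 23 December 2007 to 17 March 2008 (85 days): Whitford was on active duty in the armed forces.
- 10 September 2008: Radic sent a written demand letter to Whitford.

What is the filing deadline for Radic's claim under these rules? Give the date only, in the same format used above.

21 May 2009

The claim accrued on 25 February 2006 — the later of the 2 April 2005 act and the 25 February 2006 discovery.
The untolled deadline — 3 years after 25 February 2006 — is 25 February 2009.
The period was tolled for 85 days by the defendant's active military service (23 December 2007 to 17 March 2008), pushing the deadline to 21 May 2009.
Nothing else in the chronology tolls or restarts the period.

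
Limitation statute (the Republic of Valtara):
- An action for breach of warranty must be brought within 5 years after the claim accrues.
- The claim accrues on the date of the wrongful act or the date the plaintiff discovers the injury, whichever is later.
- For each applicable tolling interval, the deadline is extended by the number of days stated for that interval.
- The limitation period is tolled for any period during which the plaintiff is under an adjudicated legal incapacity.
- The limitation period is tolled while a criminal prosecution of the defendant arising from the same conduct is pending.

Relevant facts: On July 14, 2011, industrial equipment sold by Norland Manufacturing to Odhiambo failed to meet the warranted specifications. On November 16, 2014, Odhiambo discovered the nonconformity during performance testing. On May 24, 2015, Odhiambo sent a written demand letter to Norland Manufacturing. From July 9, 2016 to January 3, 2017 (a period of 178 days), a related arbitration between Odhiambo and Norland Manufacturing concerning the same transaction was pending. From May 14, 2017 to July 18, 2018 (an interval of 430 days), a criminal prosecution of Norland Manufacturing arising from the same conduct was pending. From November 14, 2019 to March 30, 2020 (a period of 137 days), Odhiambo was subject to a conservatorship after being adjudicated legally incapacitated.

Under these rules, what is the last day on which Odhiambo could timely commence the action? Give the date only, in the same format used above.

June 5, 2021

Taking the later of the act (July 14, 2011) and discovery (November 16, 2014), the claim accrued on November 16, 2014.
The untolled deadline — 5 years after November 16, 2014 — is November 16, 2019.
The pending criminal prosecution from May 14, 2017 to July 18, 2018 tolled the period for 430 days, extending the deadline to January 19, 2021.
Because the plaintiff's legal incapacity ran from November 14, 2019 to March 30, 2020, the deadline is extended by 137 days to June 5, 2021.
No stated provision tolls the period for a pending arbitration, so the interval from July 9, 2016 to January 3, 2017 has no effect on the deadline.
The other events in the timeline have no effect on the limitation period under the stated rules.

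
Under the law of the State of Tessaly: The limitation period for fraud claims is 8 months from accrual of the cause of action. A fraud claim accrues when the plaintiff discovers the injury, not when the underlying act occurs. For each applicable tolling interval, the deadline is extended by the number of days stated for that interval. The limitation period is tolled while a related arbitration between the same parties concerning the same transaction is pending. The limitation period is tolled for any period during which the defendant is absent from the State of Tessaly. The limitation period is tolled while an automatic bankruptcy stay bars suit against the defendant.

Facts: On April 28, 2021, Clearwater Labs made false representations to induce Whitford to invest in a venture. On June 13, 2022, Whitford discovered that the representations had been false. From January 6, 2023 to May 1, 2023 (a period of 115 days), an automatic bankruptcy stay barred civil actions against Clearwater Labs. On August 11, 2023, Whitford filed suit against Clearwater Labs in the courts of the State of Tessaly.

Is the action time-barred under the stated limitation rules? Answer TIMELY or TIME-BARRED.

TIME-BARRED

The claim did not accrue until Whitford discovered the injury on June 13, 2022; the April 28, 2021 act date does not start the clock under the stated rule.
Adding the 8 months base period to June 13, 2022 gives a deadline of February 13, 2023, before any tolling.
The automatic bankruptcy stay from January 6, 2023 to May 1, 2023 tolled the period for 115 days, extending the deadline to June 8, 2023.
Whitford filed on August 11, 2023, after the June 8, 2023 deadline, so the action is time-barred.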